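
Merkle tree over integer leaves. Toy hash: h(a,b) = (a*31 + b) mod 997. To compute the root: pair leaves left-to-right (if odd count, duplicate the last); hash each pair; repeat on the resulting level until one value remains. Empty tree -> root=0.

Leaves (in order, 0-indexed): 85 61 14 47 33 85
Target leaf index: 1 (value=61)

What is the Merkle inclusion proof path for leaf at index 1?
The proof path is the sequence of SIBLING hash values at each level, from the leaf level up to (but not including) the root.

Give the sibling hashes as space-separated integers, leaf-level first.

L0 (leaves): [85, 61, 14, 47, 33, 85], target index=1
L1: h(85,61)=(85*31+61)%997=702 [pair 0] h(14,47)=(14*31+47)%997=481 [pair 1] h(33,85)=(33*31+85)%997=111 [pair 2] -> [702, 481, 111]
  Sibling for proof at L0: 85
L2: h(702,481)=(702*31+481)%997=309 [pair 0] h(111,111)=(111*31+111)%997=561 [pair 1] -> [309, 561]
  Sibling for proof at L1: 481
L3: h(309,561)=(309*31+561)%997=170 [pair 0] -> [170]
  Sibling for proof at L2: 561
Root: 170
Proof path (sibling hashes from leaf to root): [85, 481, 561]

Answer: 85 481 561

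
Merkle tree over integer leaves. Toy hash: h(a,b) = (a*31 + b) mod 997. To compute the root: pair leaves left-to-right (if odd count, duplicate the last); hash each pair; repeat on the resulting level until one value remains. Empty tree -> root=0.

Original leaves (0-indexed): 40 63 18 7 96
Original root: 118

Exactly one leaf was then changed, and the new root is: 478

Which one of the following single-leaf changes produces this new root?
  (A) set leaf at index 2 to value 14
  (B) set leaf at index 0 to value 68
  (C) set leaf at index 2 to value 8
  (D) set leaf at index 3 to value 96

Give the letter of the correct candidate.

Original leaves: [40, 63, 18, 7, 96]
Target new root: 478
Try each candidate change and compute the resulting root:
Candidate A: set leaf[2] = 14 -> leaves = [40, 63, 14, 7, 96]
  L0: [40, 63, 14, 7, 96]
  L1: h(40,63)=(40*31+63)%997=306 h(14,7)=(14*31+7)%997=441 h(96,96)=(96*31+96)%997=81 -> [306, 441, 81]
  L2: h(306,441)=(306*31+441)%997=954 h(81,81)=(81*31+81)%997=598 -> [954, 598]
  L3: h(954,598)=(954*31+598)%997=262 -> [262]
  root = 262 != target 478
Candidate B: set leaf[0] = 68 -> leaves = [68, 63, 18, 7, 96]
  L0: [68, 63, 18, 7, 96]
  L1: h(68,63)=(68*31+63)%997=177 h(18,7)=(18*31+7)%997=565 h(96,96)=(96*31+96)%997=81 -> [177, 565, 81]
  L2: h(177,565)=(177*31+565)%997=70 h(81,81)=(81*31+81)%997=598 -> [70, 598]
  L3: h(70,598)=(70*31+598)%997=774 -> [774]
  root = 774 != target 478
Candidate C: set leaf[2] = 8 -> leaves = [40, 63, 8, 7, 96]
  L0: [40, 63, 8, 7, 96]
  L1: h(40,63)=(40*31+63)%997=306 h(8,7)=(8*31+7)%997=255 h(96,96)=(96*31+96)%997=81 -> [306, 255, 81]
  L2: h(306,255)=(306*31+255)%997=768 h(81,81)=(81*31+81)%997=598 -> [768, 598]
  L3: h(768,598)=(768*31+598)%997=478 -> [478]
  root = 478 == target 478  ** MATCH **
Candidate D: set leaf[3] = 96 -> leaves = [40, 63, 18, 96, 96]
  L0: [40, 63, 18, 96, 96]
  L1: h(40,63)=(40*31+63)%997=306 h(18,96)=(18*31+96)%997=654 h(96,96)=(96*31+96)%997=81 -> [306, 654, 81]
  L2: h(306,654)=(306*31+654)%997=170 h(81,81)=(81*31+81)%997=598 -> [170, 598]
  L3: h(170,598)=(170*31+598)%997=883 -> [883]
  root = 883 != target 478
Candidate C produces the target root.

Answer: C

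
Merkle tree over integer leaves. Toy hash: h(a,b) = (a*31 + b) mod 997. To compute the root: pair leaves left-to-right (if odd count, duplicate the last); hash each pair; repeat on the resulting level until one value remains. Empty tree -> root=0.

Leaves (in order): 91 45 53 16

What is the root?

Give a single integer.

L0: [91, 45, 53, 16]
L1: h(91,45)=(91*31+45)%997=872 h(53,16)=(53*31+16)%997=662 -> [872, 662]
L2: h(872,662)=(872*31+662)%997=775 -> [775]

Answer: 775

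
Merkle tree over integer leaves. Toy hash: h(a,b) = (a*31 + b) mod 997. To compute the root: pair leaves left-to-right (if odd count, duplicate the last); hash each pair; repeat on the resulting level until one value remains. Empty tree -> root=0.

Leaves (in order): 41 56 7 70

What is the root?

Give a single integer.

Answer: 547

Derivation:
L0: [41, 56, 7, 70]
L1: h(41,56)=(41*31+56)%997=330 h(7,70)=(7*31+70)%997=287 -> [330, 287]
L2: h(330,287)=(330*31+287)%997=547 -> [547]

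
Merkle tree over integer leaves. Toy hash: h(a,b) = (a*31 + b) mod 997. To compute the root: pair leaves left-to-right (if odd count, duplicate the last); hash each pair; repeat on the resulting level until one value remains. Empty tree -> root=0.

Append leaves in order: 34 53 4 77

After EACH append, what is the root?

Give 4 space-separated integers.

Answer: 34 110 547 620

Derivation:
After append 34 (leaves=[34]):
  L0: [34]
  root=34
After append 53 (leaves=[34, 53]):
  L0: [34, 53]
  L1: h(34,53)=(34*31+53)%997=110 -> [110]
  root=110
After append 4 (leaves=[34, 53, 4]):
  L0: [34, 53, 4]
  L1: h(34,53)=(34*31+53)%997=110 h(4,4)=(4*31+4)%997=128 -> [110, 128]
  L2: h(110,128)=(110*31+128)%997=547 -> [547]
  root=547
After append 77 (leaves=[34, 53, 4, 77]):
  L0: [34, 53, 4, 77]
  L1: h(34,53)=(34*31+53)%997=110 h(4,77)=(4*31+77)%997=201 -> [110, 201]
  L2: h(110,201)=(110*31+201)%997=620 -> [620]
  root=620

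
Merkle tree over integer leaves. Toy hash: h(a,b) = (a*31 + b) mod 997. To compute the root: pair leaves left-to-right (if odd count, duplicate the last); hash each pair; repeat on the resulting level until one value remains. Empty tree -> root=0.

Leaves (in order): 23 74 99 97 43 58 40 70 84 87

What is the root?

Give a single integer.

Answer: 127

Derivation:
L0: [23, 74, 99, 97, 43, 58, 40, 70, 84, 87]
L1: h(23,74)=(23*31+74)%997=787 h(99,97)=(99*31+97)%997=175 h(43,58)=(43*31+58)%997=394 h(40,70)=(40*31+70)%997=313 h(84,87)=(84*31+87)%997=697 -> [787, 175, 394, 313, 697]
L2: h(787,175)=(787*31+175)%997=644 h(394,313)=(394*31+313)%997=563 h(697,697)=(697*31+697)%997=370 -> [644, 563, 370]
L3: h(644,563)=(644*31+563)%997=587 h(370,370)=(370*31+370)%997=873 -> [587, 873]
L4: h(587,873)=(587*31+873)%997=127 -> [127]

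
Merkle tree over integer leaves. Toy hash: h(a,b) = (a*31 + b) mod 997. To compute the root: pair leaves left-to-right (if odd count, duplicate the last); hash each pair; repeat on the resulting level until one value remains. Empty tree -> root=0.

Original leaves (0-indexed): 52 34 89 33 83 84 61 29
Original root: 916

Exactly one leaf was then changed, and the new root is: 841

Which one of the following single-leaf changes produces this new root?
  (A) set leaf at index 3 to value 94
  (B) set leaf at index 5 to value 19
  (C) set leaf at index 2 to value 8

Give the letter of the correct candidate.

Original leaves: [52, 34, 89, 33, 83, 84, 61, 29]
Target new root: 841
Try each candidate change and compute the resulting root:
Candidate A: set leaf[3] = 94 -> leaves = [52, 34, 89, 94, 83, 84, 61, 29]
  L0: [52, 34, 89, 94, 83, 84, 61, 29]
  L1: h(52,34)=(52*31+34)%997=649 h(89,94)=(89*31+94)%997=859 h(83,84)=(83*31+84)%997=663 h(61,29)=(61*31+29)%997=923 -> [649, 859, 663, 923]
  L2: h(649,859)=(649*31+859)%997=41 h(663,923)=(663*31+923)%997=539 -> [41, 539]
  L3: h(41,539)=(41*31+539)%997=813 -> [813]
  root = 813 != target 841
Candidate B: set leaf[5] = 19 -> leaves = [52, 34, 89, 33, 83, 19, 61, 29]
  L0: [52, 34, 89, 33, 83, 19, 61, 29]
  L1: h(52,34)=(52*31+34)%997=649 h(89,33)=(89*31+33)%997=798 h(83,19)=(83*31+19)%997=598 h(61,29)=(61*31+29)%997=923 -> [649, 798, 598, 923]
  L2: h(649,798)=(649*31+798)%997=977 h(598,923)=(598*31+923)%997=518 -> [977, 518]
  L3: h(977,518)=(977*31+518)%997=895 -> [895]
  root = 895 != target 841
Candidate C: set leaf[2] = 8 -> leaves = [52, 34, 8, 33, 83, 84, 61, 29]
  L0: [52, 34, 8, 33, 83, 84, 61, 29]
  L1: h(52,34)=(52*31+34)%997=649 h(8,33)=(8*31+33)%997=281 h(83,84)=(83*31+84)%997=663 h(61,29)=(61*31+29)%997=923 -> [649, 281, 663, 923]
  L2: h(649,281)=(649*31+281)%997=460 h(663,923)=(663*31+923)%997=539 -> [460, 539]
  L3: h(460,539)=(460*31+539)%997=841 -> [841]
  root = 841 == target 841  ** MATCH **
Candidate C produces the target root.

Answer: C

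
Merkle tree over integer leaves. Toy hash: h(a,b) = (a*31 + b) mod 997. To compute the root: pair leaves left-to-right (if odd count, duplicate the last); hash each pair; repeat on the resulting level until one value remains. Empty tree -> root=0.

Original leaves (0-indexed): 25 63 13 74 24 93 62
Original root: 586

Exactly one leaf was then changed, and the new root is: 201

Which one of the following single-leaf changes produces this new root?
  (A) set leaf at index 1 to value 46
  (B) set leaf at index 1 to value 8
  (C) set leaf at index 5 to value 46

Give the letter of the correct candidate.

Answer: A

Derivation:
Original leaves: [25, 63, 13, 74, 24, 93, 62]
Target new root: 201
Try each candidate change and compute the resulting root:
Candidate A: set leaf[1] = 46 -> leaves = [25, 46, 13, 74, 24, 93, 62]
  L0: [25, 46, 13, 74, 24, 93, 62]
  L1: h(25,46)=(25*31+46)%997=821 h(13,74)=(13*31+74)%997=477 h(24,93)=(24*31+93)%997=837 h(62,62)=(62*31+62)%997=987 -> [821, 477, 837, 987]
  L2: h(821,477)=(821*31+477)%997=6 h(837,987)=(837*31+987)%997=15 -> [6, 15]
  L3: h(6,15)=(6*31+15)%997=201 -> [201]
  root = 201 == target 201  ** MATCH **
Candidate B: set leaf[1] = 8 -> leaves = [25, 8, 13, 74, 24, 93, 62]
  L0: [25, 8, 13, 74, 24, 93, 62]
  L1: h(25,8)=(25*31+8)%997=783 h(13,74)=(13*31+74)%997=477 h(24,93)=(24*31+93)%997=837 h(62,62)=(62*31+62)%997=987 -> [783, 477, 837, 987]
  L2: h(783,477)=(783*31+477)%997=822 h(837,987)=(837*31+987)%997=15 -> [822, 15]
  L3: h(822,15)=(822*31+15)%997=572 -> [572]
  root = 572 != target 201
Candidate C: set leaf[5] = 46 -> leaves = [25, 63, 13, 74, 24, 46, 62]
  L0: [25, 63, 13, 74, 24, 46, 62]
  L1: h(25,63)=(25*31+63)%997=838 h(13,74)=(13*31+74)%997=477 h(24,46)=(24*31+46)%997=790 h(62,62)=(62*31+62)%997=987 -> [838, 477, 790, 987]
  L2: h(838,477)=(838*31+477)%997=533 h(790,987)=(790*31+987)%997=552 -> [533, 552]
  L3: h(533,552)=(533*31+552)%997=126 -> [126]
  root = 126 != target 201
Candidate A produces the target root.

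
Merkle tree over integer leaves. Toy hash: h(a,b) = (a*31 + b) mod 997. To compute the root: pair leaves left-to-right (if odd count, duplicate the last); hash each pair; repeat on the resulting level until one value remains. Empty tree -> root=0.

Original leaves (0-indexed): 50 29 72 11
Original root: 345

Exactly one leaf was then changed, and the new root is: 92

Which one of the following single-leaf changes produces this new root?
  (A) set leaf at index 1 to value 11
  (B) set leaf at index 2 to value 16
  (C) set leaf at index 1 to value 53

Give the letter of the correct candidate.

Original leaves: [50, 29, 72, 11]
Target new root: 92
Try each candidate change and compute the resulting root:
Candidate A: set leaf[1] = 11 -> leaves = [50, 11, 72, 11]
  L0: [50, 11, 72, 11]
  L1: h(50,11)=(50*31+11)%997=564 h(72,11)=(72*31+11)%997=249 -> [564, 249]
  L2: h(564,249)=(564*31+249)%997=784 -> [784]
  root = 784 != target 92
Candidate B: set leaf[2] = 16 -> leaves = [50, 29, 16, 11]
  L0: [50, 29, 16, 11]
  L1: h(50,29)=(50*31+29)%997=582 h(16,11)=(16*31+11)%997=507 -> [582, 507]
  L2: h(582,507)=(582*31+507)%997=603 -> [603]
  root = 603 != target 92
Candidate C: set leaf[1] = 53 -> leaves = [50, 53, 72, 11]
  L0: [50, 53, 72, 11]
  L1: h(50,53)=(50*31+53)%997=606 h(72,11)=(72*31+11)%997=249 -> [606, 249]
  L2: h(606,249)=(606*31+249)%997=92 -> [92]
  root = 92 == target 92  ** MATCH **
Candidate C produces the target root.

Answer: C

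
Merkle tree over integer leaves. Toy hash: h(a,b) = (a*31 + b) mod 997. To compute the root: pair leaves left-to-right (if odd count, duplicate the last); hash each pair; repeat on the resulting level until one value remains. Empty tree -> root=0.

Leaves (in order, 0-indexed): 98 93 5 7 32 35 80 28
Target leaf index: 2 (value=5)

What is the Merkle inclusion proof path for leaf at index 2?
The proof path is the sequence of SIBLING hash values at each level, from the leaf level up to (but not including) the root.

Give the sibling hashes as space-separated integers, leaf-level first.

Answer: 7 140 447

Derivation:
L0 (leaves): [98, 93, 5, 7, 32, 35, 80, 28], target index=2
L1: h(98,93)=(98*31+93)%997=140 [pair 0] h(5,7)=(5*31+7)%997=162 [pair 1] h(32,35)=(32*31+35)%997=30 [pair 2] h(80,28)=(80*31+28)%997=514 [pair 3] -> [140, 162, 30, 514]
  Sibling for proof at L0: 7
L2: h(140,162)=(140*31+162)%997=514 [pair 0] h(30,514)=(30*31+514)%997=447 [pair 1] -> [514, 447]
  Sibling for proof at L1: 140
L3: h(514,447)=(514*31+447)%997=429 [pair 0] -> [429]
  Sibling for proof at L2: 447
Root: 429
Proof path (sibling hashes from leaf to root): [7, 140, 447]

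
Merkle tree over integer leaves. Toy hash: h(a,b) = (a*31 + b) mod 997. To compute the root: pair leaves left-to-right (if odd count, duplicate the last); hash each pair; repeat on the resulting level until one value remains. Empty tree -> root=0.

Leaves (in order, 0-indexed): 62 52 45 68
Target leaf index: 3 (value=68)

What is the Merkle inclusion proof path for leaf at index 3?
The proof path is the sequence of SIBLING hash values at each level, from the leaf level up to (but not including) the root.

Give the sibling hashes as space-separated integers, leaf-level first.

L0 (leaves): [62, 52, 45, 68], target index=3
L1: h(62,52)=(62*31+52)%997=977 [pair 0] h(45,68)=(45*31+68)%997=466 [pair 1] -> [977, 466]
  Sibling for proof at L0: 45
L2: h(977,466)=(977*31+466)%997=843 [pair 0] -> [843]
  Sibling for proof at L1: 977
Root: 843
Proof path (sibling hashes from leaf to root): [45, 977]

Answer: 45 977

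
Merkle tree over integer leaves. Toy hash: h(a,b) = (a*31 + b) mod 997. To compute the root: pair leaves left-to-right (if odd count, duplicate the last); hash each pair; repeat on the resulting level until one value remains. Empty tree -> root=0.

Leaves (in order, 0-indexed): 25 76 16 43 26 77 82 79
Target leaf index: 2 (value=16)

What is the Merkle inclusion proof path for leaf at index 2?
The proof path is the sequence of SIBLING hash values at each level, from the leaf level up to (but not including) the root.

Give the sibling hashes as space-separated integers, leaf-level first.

Answer: 43 851 84

Derivation:
L0 (leaves): [25, 76, 16, 43, 26, 77, 82, 79], target index=2
L1: h(25,76)=(25*31+76)%997=851 [pair 0] h(16,43)=(16*31+43)%997=539 [pair 1] h(26,77)=(26*31+77)%997=883 [pair 2] h(82,79)=(82*31+79)%997=627 [pair 3] -> [851, 539, 883, 627]
  Sibling for proof at L0: 43
L2: h(851,539)=(851*31+539)%997=1 [pair 0] h(883,627)=(883*31+627)%997=84 [pair 1] -> [1, 84]
  Sibling for proof at L1: 851
L3: h(1,84)=(1*31+84)%997=115 [pair 0] -> [115]
  Sibling for proof at L2: 84
Root: 115
Proof path (sibling hashes from leaf to root): [43, 851, 84]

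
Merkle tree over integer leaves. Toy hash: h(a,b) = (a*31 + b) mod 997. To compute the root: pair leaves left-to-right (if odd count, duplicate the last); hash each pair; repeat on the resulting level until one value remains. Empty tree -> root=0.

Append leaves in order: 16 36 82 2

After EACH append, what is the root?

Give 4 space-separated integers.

Answer: 16 532 173 93

Derivation:
After append 16 (leaves=[16]):
  L0: [16]
  root=16
After append 36 (leaves=[16, 36]):
  L0: [16, 36]
  L1: h(16,36)=(16*31+36)%997=532 -> [532]
  root=532
After append 82 (leaves=[16, 36, 82]):
  L0: [16, 36, 82]
  L1: h(16,36)=(16*31+36)%997=532 h(82,82)=(82*31+82)%997=630 -> [532, 630]
  L2: h(532,630)=(532*31+630)%997=173 -> [173]
  root=173
After append 2 (leaves=[16, 36, 82, 2]):
  L0: [16, 36, 82, 2]
  L1: h(16,36)=(16*31+36)%997=532 h(82,2)=(82*31+2)%997=550 -> [532, 550]
  L2: h(532,550)=(532*31+550)%997=93 -> [93]
  root=93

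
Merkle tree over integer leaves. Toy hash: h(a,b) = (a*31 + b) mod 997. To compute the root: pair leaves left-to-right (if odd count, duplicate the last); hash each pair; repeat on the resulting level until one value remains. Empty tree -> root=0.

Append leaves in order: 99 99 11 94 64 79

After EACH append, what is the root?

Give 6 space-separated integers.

Answer: 99 177 854 937 865 348

Derivation:
After append 99 (leaves=[99]):
  L0: [99]
  root=99
After append 99 (leaves=[99, 99]):
  L0: [99, 99]
  L1: h(99,99)=(99*31+99)%997=177 -> [177]
  root=177
After append 11 (leaves=[99, 99, 11]):
  L0: [99, 99, 11]
  L1: h(99,99)=(99*31+99)%997=177 h(11,11)=(11*31+11)%997=352 -> [177, 352]
  L2: h(177,352)=(177*31+352)%997=854 -> [854]
  root=854
After append 94 (leaves=[99, 99, 11, 94]):
  L0: [99, 99, 11, 94]
  L1: h(99,99)=(99*31+99)%997=177 h(11,94)=(11*31+94)%997=435 -> [177, 435]
  L2: h(177,435)=(177*31+435)%997=937 -> [937]
  root=937
After append 64 (leaves=[99, 99, 11, 94, 64]):
  L0: [99, 99, 11, 94, 64]
  L1: h(99,99)=(99*31+99)%997=177 h(11,94)=(11*31+94)%997=435 h(64,64)=(64*31+64)%997=54 -> [177, 435, 54]
  L2: h(177,435)=(177*31+435)%997=937 h(54,54)=(54*31+54)%997=731 -> [937, 731]
  L3: h(937,731)=(937*31+731)%997=865 -> [865]
  root=865
After append 79 (leaves=[99, 99, 11, 94, 64, 79]):
  L0: [99, 99, 11, 94, 64, 79]
  L1: h(99,99)=(99*31+99)%997=177 h(11,94)=(11*31+94)%997=435 h(64,79)=(64*31+79)%997=69 -> [177, 435, 69]
  L2: h(177,435)=(177*31+435)%997=937 h(69,69)=(69*31+69)%997=214 -> [937, 214]
  L3: h(937,214)=(937*31+214)%997=348 -> [348]
  root=348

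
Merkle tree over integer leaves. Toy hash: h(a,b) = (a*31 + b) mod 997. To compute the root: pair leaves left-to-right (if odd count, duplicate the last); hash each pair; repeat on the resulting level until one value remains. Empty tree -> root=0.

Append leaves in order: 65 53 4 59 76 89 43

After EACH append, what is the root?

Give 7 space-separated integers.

After append 65 (leaves=[65]):
  L0: [65]
  root=65
After append 53 (leaves=[65, 53]):
  L0: [65, 53]
  L1: h(65,53)=(65*31+53)%997=74 -> [74]
  root=74
After append 4 (leaves=[65, 53, 4]):
  L0: [65, 53, 4]
  L1: h(65,53)=(65*31+53)%997=74 h(4,4)=(4*31+4)%997=128 -> [74, 128]
  L2: h(74,128)=(74*31+128)%997=428 -> [428]
  root=428
After append 59 (leaves=[65, 53, 4, 59]):
  L0: [65, 53, 4, 59]
  L1: h(65,53)=(65*31+53)%997=74 h(4,59)=(4*31+59)%997=183 -> [74, 183]
  L2: h(74,183)=(74*31+183)%997=483 -> [483]
  root=483
After append 76 (leaves=[65, 53, 4, 59, 76]):
  L0: [65, 53, 4, 59, 76]
  L1: h(65,53)=(65*31+53)%997=74 h(4,59)=(4*31+59)%997=183 h(76,76)=(76*31+76)%997=438 -> [74, 183, 438]
  L2: h(74,183)=(74*31+183)%997=483 h(438,438)=(438*31+438)%997=58 -> [483, 58]
  L3: h(483,58)=(483*31+58)%997=76 -> [76]
  root=76
After append 89 (leaves=[65, 53, 4, 59, 76, 89]):
  L0: [65, 53, 4, 59, 76, 89]
  L1: h(65,53)=(65*31+53)%997=74 h(4,59)=(4*31+59)%997=183 h(76,89)=(76*31+89)%997=451 -> [74, 183, 451]
  L2: h(74,183)=(74*31+183)%997=483 h(451,451)=(451*31+451)%997=474 -> [483, 474]
  L3: h(483,474)=(483*31+474)%997=492 -> [492]
  root=492
After append 43 (leaves=[65, 53, 4, 59, 76, 89, 43]):
  L0: [65, 53, 4, 59, 76, 89, 43]
  L1: h(65,53)=(65*31+53)%997=74 h(4,59)=(4*31+59)%997=183 h(76,89)=(76*31+89)%997=451 h(43,43)=(43*31+43)%997=379 -> [74, 183, 451, 379]
  L2: h(74,183)=(74*31+183)%997=483 h(451,379)=(451*31+379)%997=402 -> [483, 402]
  L3: h(483,402)=(483*31+402)%997=420 -> [420]
  root=420

Answer: 65 74 428 483 76 492 420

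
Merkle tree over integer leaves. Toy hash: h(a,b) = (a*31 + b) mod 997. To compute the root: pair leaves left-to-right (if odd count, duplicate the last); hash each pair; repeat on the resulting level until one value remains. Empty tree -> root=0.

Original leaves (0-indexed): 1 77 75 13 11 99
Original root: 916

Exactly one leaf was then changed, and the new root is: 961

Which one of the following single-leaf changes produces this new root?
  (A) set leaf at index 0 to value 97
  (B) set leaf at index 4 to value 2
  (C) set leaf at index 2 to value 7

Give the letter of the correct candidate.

Original leaves: [1, 77, 75, 13, 11, 99]
Target new root: 961
Try each candidate change and compute the resulting root:
Candidate A: set leaf[0] = 97 -> leaves = [97, 77, 75, 13, 11, 99]
  L0: [97, 77, 75, 13, 11, 99]
  L1: h(97,77)=(97*31+77)%997=93 h(75,13)=(75*31+13)%997=344 h(11,99)=(11*31+99)%997=440 -> [93, 344, 440]
  L2: h(93,344)=(93*31+344)%997=236 h(440,440)=(440*31+440)%997=122 -> [236, 122]
  L3: h(236,122)=(236*31+122)%997=459 -> [459]
  root = 459 != target 961
Candidate B: set leaf[4] = 2 -> leaves = [1, 77, 75, 13, 2, 99]
  L0: [1, 77, 75, 13, 2, 99]
  L1: h(1,77)=(1*31+77)%997=108 h(75,13)=(75*31+13)%997=344 h(2,99)=(2*31+99)%997=161 -> [108, 344, 161]
  L2: h(108,344)=(108*31+344)%997=701 h(161,161)=(161*31+161)%997=167 -> [701, 167]
  L3: h(701,167)=(701*31+167)%997=961 -> [961]
  root = 961 == target 961  ** MATCH **
Candidate C: set leaf[2] = 7 -> leaves = [1, 77, 7, 13, 11, 99]
  L0: [1, 77, 7, 13, 11, 99]
  L1: h(1,77)=(1*31+77)%997=108 h(7,13)=(7*31+13)%997=230 h(11,99)=(11*31+99)%997=440 -> [108, 230, 440]
  L2: h(108,230)=(108*31+230)%997=587 h(440,440)=(440*31+440)%997=122 -> [587, 122]
  L3: h(587,122)=(587*31+122)%997=373 -> [373]
  root = 373 != target 961
Candidate B produces the target root.

Answer: B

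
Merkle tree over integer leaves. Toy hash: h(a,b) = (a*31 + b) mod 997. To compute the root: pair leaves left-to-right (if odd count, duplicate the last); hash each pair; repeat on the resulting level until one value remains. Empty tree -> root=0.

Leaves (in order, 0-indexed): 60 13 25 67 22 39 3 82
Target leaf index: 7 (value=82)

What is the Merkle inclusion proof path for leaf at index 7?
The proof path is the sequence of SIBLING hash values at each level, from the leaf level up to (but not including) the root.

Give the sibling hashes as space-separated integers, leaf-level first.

Answer: 3 721 82

Derivation:
L0 (leaves): [60, 13, 25, 67, 22, 39, 3, 82], target index=7
L1: h(60,13)=(60*31+13)%997=876 [pair 0] h(25,67)=(25*31+67)%997=842 [pair 1] h(22,39)=(22*31+39)%997=721 [pair 2] h(3,82)=(3*31+82)%997=175 [pair 3] -> [876, 842, 721, 175]
  Sibling for proof at L0: 3
L2: h(876,842)=(876*31+842)%997=82 [pair 0] h(721,175)=(721*31+175)%997=592 [pair 1] -> [82, 592]
  Sibling for proof at L1: 721
L3: h(82,592)=(82*31+592)%997=143 [pair 0] -> [143]
  Sibling for proof at L2: 82
Root: 143
Proof path (sibling hashes from leaf to root): [3, 721, 82]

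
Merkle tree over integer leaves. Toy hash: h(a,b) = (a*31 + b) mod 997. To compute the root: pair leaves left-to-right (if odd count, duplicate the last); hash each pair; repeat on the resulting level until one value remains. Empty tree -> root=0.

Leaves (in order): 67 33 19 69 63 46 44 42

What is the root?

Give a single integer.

Answer: 834

Derivation:
L0: [67, 33, 19, 69, 63, 46, 44, 42]
L1: h(67,33)=(67*31+33)%997=116 h(19,69)=(19*31+69)%997=658 h(63,46)=(63*31+46)%997=5 h(44,42)=(44*31+42)%997=409 -> [116, 658, 5, 409]
L2: h(116,658)=(116*31+658)%997=266 h(5,409)=(5*31+409)%997=564 -> [266, 564]
L3: h(266,564)=(266*31+564)%997=834 -> [834]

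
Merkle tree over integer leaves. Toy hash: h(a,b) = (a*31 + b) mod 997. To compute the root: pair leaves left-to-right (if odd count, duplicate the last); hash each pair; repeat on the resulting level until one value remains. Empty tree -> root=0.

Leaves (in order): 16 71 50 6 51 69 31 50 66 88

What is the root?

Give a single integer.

Answer: 785

Derivation:
L0: [16, 71, 50, 6, 51, 69, 31, 50, 66, 88]
L1: h(16,71)=(16*31+71)%997=567 h(50,6)=(50*31+6)%997=559 h(51,69)=(51*31+69)%997=653 h(31,50)=(31*31+50)%997=14 h(66,88)=(66*31+88)%997=140 -> [567, 559, 653, 14, 140]
L2: h(567,559)=(567*31+559)%997=190 h(653,14)=(653*31+14)%997=317 h(140,140)=(140*31+140)%997=492 -> [190, 317, 492]
L3: h(190,317)=(190*31+317)%997=225 h(492,492)=(492*31+492)%997=789 -> [225, 789]
L4: h(225,789)=(225*31+789)%997=785 -> [785]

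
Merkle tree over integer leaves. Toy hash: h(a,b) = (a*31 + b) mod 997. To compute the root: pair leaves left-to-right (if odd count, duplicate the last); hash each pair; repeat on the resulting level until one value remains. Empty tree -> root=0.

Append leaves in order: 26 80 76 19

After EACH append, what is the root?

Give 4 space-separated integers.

Answer: 26 886 985 928

Derivation:
After append 26 (leaves=[26]):
  L0: [26]
  root=26
After append 80 (leaves=[26, 80]):
  L0: [26, 80]
  L1: h(26,80)=(26*31+80)%997=886 -> [886]
  root=886
After append 76 (leaves=[26, 80, 76]):
  L0: [26, 80, 76]
  L1: h(26,80)=(26*31+80)%997=886 h(76,76)=(76*31+76)%997=438 -> [886, 438]
  L2: h(886,438)=(886*31+438)%997=985 -> [985]
  root=985
After append 19 (leaves=[26, 80, 76, 19]):
  L0: [26, 80, 76, 19]
  L1: h(26,80)=(26*31+80)%997=886 h(76,19)=(76*31+19)%997=381 -> [886, 381]
  L2: h(886,381)=(886*31+381)%997=928 -> [928]
  root=928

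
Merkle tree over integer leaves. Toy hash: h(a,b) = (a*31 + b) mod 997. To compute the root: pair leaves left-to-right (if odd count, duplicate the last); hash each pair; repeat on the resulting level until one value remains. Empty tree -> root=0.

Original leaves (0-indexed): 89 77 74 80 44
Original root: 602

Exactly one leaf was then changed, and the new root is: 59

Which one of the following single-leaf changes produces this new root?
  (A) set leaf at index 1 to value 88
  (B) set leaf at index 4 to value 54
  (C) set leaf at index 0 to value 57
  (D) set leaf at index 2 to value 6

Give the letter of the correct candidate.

Answer: D

Derivation:
Original leaves: [89, 77, 74, 80, 44]
Target new root: 59
Try each candidate change and compute the resulting root:
Candidate A: set leaf[1] = 88 -> leaves = [89, 88, 74, 80, 44]
  L0: [89, 88, 74, 80, 44]
  L1: h(89,88)=(89*31+88)%997=853 h(74,80)=(74*31+80)%997=380 h(44,44)=(44*31+44)%997=411 -> [853, 380, 411]
  L2: h(853,380)=(853*31+380)%997=901 h(411,411)=(411*31+411)%997=191 -> [901, 191]
  L3: h(901,191)=(901*31+191)%997=206 -> [206]
  root = 206 != target 59
Candidate B: set leaf[4] = 54 -> leaves = [89, 77, 74, 80, 54]
  L0: [89, 77, 74, 80, 54]
  L1: h(89,77)=(89*31+77)%997=842 h(74,80)=(74*31+80)%997=380 h(54,54)=(54*31+54)%997=731 -> [842, 380, 731]
  L2: h(842,380)=(842*31+380)%997=560 h(731,731)=(731*31+731)%997=461 -> [560, 461]
  L3: h(560,461)=(560*31+461)%997=872 -> [872]
  root = 872 != target 59
Candidate C: set leaf[0] = 57 -> leaves = [57, 77, 74, 80, 44]
  L0: [57, 77, 74, 80, 44]
  L1: h(57,77)=(57*31+77)%997=847 h(74,80)=(74*31+80)%997=380 h(44,44)=(44*31+44)%997=411 -> [847, 380, 411]
  L2: h(847,380)=(847*31+380)%997=715 h(411,411)=(411*31+411)%997=191 -> [715, 191]
  L3: h(715,191)=(715*31+191)%997=422 -> [422]
  root = 422 != target 59
Candidate D: set leaf[2] = 6 -> leaves = [89, 77, 6, 80, 44]
  L0: [89, 77, 6, 80, 44]
  L1: h(89,77)=(89*31+77)%997=842 h(6,80)=(6*31+80)%997=266 h(44,44)=(44*31+44)%997=411 -> [842, 266, 411]
  L2: h(842,266)=(842*31+266)%997=446 h(411,411)=(411*31+411)%997=191 -> [446, 191]
  L3: h(446,191)=(446*31+191)%997=59 -> [59]
  root = 59 == target 59  ** MATCH **
Candidate D produces the target root.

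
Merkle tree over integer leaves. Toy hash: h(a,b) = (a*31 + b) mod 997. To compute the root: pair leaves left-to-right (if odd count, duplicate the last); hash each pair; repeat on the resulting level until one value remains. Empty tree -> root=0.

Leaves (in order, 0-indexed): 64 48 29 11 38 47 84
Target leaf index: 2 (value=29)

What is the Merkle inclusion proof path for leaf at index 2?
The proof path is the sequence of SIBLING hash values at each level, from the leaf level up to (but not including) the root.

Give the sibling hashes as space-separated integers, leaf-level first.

Answer: 11 38 783

Derivation:
L0 (leaves): [64, 48, 29, 11, 38, 47, 84], target index=2
L1: h(64,48)=(64*31+48)%997=38 [pair 0] h(29,11)=(29*31+11)%997=910 [pair 1] h(38,47)=(38*31+47)%997=228 [pair 2] h(84,84)=(84*31+84)%997=694 [pair 3] -> [38, 910, 228, 694]
  Sibling for proof at L0: 11
L2: h(38,910)=(38*31+910)%997=94 [pair 0] h(228,694)=(228*31+694)%997=783 [pair 1] -> [94, 783]
  Sibling for proof at L1: 38
L3: h(94,783)=(94*31+783)%997=706 [pair 0] -> [706]
  Sibling for proof at L2: 783
Root: 706
Proof path (sibling hashes from leaf to root): [11, 38, 783]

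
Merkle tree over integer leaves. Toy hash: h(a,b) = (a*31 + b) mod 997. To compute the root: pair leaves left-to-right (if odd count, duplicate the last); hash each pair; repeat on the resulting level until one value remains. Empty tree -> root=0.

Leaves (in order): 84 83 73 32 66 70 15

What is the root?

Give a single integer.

Answer: 609

Derivation:
L0: [84, 83, 73, 32, 66, 70, 15]
L1: h(84,83)=(84*31+83)%997=693 h(73,32)=(73*31+32)%997=301 h(66,70)=(66*31+70)%997=122 h(15,15)=(15*31+15)%997=480 -> [693, 301, 122, 480]
L2: h(693,301)=(693*31+301)%997=847 h(122,480)=(122*31+480)%997=274 -> [847, 274]
L3: h(847,274)=(847*31+274)%997=609 -> [609]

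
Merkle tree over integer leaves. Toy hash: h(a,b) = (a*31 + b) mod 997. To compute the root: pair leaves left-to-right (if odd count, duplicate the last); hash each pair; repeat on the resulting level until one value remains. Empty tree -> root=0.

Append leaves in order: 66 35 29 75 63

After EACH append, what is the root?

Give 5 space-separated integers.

After append 66 (leaves=[66]):
  L0: [66]
  root=66
After append 35 (leaves=[66, 35]):
  L0: [66, 35]
  L1: h(66,35)=(66*31+35)%997=87 -> [87]
  root=87
After append 29 (leaves=[66, 35, 29]):
  L0: [66, 35, 29]
  L1: h(66,35)=(66*31+35)%997=87 h(29,29)=(29*31+29)%997=928 -> [87, 928]
  L2: h(87,928)=(87*31+928)%997=634 -> [634]
  root=634
After append 75 (leaves=[66, 35, 29, 75]):
  L0: [66, 35, 29, 75]
  L1: h(66,35)=(66*31+35)%997=87 h(29,75)=(29*31+75)%997=974 -> [87, 974]
  L2: h(87,974)=(87*31+974)%997=680 -> [680]
  root=680
After append 63 (leaves=[66, 35, 29, 75, 63]):
  L0: [66, 35, 29, 75, 63]
  L1: h(66,35)=(66*31+35)%997=87 h(29,75)=(29*31+75)%997=974 h(63,63)=(63*31+63)%997=22 -> [87, 974, 22]
  L2: h(87,974)=(87*31+974)%997=680 h(22,22)=(22*31+22)%997=704 -> [680, 704]
  L3: h(680,704)=(680*31+704)%997=847 -> [847]
  root=847

Answer: 66 87 634 680 847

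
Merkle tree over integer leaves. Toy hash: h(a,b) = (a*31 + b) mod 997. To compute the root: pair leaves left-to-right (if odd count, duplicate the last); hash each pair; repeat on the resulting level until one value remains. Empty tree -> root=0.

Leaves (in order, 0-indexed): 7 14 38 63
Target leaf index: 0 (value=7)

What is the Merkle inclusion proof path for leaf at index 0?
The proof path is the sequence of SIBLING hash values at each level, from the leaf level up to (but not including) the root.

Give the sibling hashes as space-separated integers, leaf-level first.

L0 (leaves): [7, 14, 38, 63], target index=0
L1: h(7,14)=(7*31+14)%997=231 [pair 0] h(38,63)=(38*31+63)%997=244 [pair 1] -> [231, 244]
  Sibling for proof at L0: 14
L2: h(231,244)=(231*31+244)%997=426 [pair 0] -> [426]
  Sibling for proof at L1: 244
Root: 426
Proof path (sibling hashes from leaf to root): [14, 244]

Answer: 14 244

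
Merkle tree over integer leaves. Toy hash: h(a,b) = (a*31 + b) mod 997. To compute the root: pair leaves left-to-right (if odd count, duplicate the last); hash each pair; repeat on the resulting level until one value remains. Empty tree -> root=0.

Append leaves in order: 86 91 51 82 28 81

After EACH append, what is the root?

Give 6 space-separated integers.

After append 86 (leaves=[86]):
  L0: [86]
  root=86
After append 91 (leaves=[86, 91]):
  L0: [86, 91]
  L1: h(86,91)=(86*31+91)%997=763 -> [763]
  root=763
After append 51 (leaves=[86, 91, 51]):
  L0: [86, 91, 51]
  L1: h(86,91)=(86*31+91)%997=763 h(51,51)=(51*31+51)%997=635 -> [763, 635]
  L2: h(763,635)=(763*31+635)%997=360 -> [360]
  root=360
After append 82 (leaves=[86, 91, 51, 82]):
  L0: [86, 91, 51, 82]
  L1: h(86,91)=(86*31+91)%997=763 h(51,82)=(51*31+82)%997=666 -> [763, 666]
  L2: h(763,666)=(763*31+666)%997=391 -> [391]
  root=391
After append 28 (leaves=[86, 91, 51, 82, 28]):
  L0: [86, 91, 51, 82, 28]
  L1: h(86,91)=(86*31+91)%997=763 h(51,82)=(51*31+82)%997=666 h(28,28)=(28*31+28)%997=896 -> [763, 666, 896]
  L2: h(763,666)=(763*31+666)%997=391 h(896,896)=(896*31+896)%997=756 -> [391, 756]
  L3: h(391,756)=(391*31+756)%997=913 -> [913]
  root=913
After append 81 (leaves=[86, 91, 51, 82, 28, 81]):
  L0: [86, 91, 51, 82, 28, 81]
  L1: h(86,91)=(86*31+91)%997=763 h(51,82)=(51*31+82)%997=666 h(28,81)=(28*31+81)%997=949 -> [763, 666, 949]
  L2: h(763,666)=(763*31+666)%997=391 h(949,949)=(949*31+949)%997=458 -> [391, 458]
  L3: h(391,458)=(391*31+458)%997=615 -> [615]
  root=615

Answer: 86 763 360 391 913 615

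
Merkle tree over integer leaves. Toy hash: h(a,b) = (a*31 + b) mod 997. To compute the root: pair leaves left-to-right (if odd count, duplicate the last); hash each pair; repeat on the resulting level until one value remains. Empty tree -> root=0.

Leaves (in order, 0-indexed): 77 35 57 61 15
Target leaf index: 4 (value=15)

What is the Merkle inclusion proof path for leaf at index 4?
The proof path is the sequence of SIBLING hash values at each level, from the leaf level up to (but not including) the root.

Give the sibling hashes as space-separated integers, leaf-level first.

L0 (leaves): [77, 35, 57, 61, 15], target index=4
L1: h(77,35)=(77*31+35)%997=428 [pair 0] h(57,61)=(57*31+61)%997=831 [pair 1] h(15,15)=(15*31+15)%997=480 [pair 2] -> [428, 831, 480]
  Sibling for proof at L0: 15
L2: h(428,831)=(428*31+831)%997=141 [pair 0] h(480,480)=(480*31+480)%997=405 [pair 1] -> [141, 405]
  Sibling for proof at L1: 480
L3: h(141,405)=(141*31+405)%997=788 [pair 0] -> [788]
  Sibling for proof at L2: 141
Root: 788
Proof path (sibling hashes from leaf to root): [15, 480, 141]

Answer: 15 480 141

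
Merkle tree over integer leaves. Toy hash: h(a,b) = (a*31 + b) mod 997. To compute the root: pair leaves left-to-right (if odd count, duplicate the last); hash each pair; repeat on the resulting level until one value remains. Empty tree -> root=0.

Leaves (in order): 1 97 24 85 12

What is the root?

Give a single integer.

Answer: 478

Derivation:
L0: [1, 97, 24, 85, 12]
L1: h(1,97)=(1*31+97)%997=128 h(24,85)=(24*31+85)%997=829 h(12,12)=(12*31+12)%997=384 -> [128, 829, 384]
L2: h(128,829)=(128*31+829)%997=809 h(384,384)=(384*31+384)%997=324 -> [809, 324]
L3: h(809,324)=(809*31+324)%997=478 -> [478]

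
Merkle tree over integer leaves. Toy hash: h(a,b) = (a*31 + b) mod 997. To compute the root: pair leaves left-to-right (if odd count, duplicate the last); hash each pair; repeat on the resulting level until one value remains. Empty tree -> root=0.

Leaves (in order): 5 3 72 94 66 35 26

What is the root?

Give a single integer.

L0: [5, 3, 72, 94, 66, 35, 26]
L1: h(5,3)=(5*31+3)%997=158 h(72,94)=(72*31+94)%997=332 h(66,35)=(66*31+35)%997=87 h(26,26)=(26*31+26)%997=832 -> [158, 332, 87, 832]
L2: h(158,332)=(158*31+332)%997=245 h(87,832)=(87*31+832)%997=538 -> [245, 538]
L3: h(245,538)=(245*31+538)%997=157 -> [157]

Answer: 157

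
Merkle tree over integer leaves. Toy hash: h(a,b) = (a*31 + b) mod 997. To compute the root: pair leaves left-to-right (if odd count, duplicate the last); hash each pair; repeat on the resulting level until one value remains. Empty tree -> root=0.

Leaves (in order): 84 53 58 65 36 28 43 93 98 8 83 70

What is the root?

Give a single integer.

Answer: 181

Derivation:
L0: [84, 53, 58, 65, 36, 28, 43, 93, 98, 8, 83, 70]
L1: h(84,53)=(84*31+53)%997=663 h(58,65)=(58*31+65)%997=866 h(36,28)=(36*31+28)%997=147 h(43,93)=(43*31+93)%997=429 h(98,8)=(98*31+8)%997=55 h(83,70)=(83*31+70)%997=649 -> [663, 866, 147, 429, 55, 649]
L2: h(663,866)=(663*31+866)%997=482 h(147,429)=(147*31+429)%997=1 h(55,649)=(55*31+649)%997=360 -> [482, 1, 360]
L3: h(482,1)=(482*31+1)%997=985 h(360,360)=(360*31+360)%997=553 -> [985, 553]
L4: h(985,553)=(985*31+553)%997=181 -> [181]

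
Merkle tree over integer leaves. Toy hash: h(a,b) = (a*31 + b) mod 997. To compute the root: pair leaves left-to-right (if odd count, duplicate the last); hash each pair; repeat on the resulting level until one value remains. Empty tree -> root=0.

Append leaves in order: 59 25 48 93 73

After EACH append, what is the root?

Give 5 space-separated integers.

Answer: 59 857 187 232 190

Derivation:
After append 59 (leaves=[59]):
  L0: [59]
  root=59
After append 25 (leaves=[59, 25]):
  L0: [59, 25]
  L1: h(59,25)=(59*31+25)%997=857 -> [857]
  root=857
After append 48 (leaves=[59, 25, 48]):
  L0: [59, 25, 48]
  L1: h(59,25)=(59*31+25)%997=857 h(48,48)=(48*31+48)%997=539 -> [857, 539]
  L2: h(857,539)=(857*31+539)%997=187 -> [187]
  root=187
After append 93 (leaves=[59, 25, 48, 93]):
  L0: [59, 25, 48, 93]
  L1: h(59,25)=(59*31+25)%997=857 h(48,93)=(48*31+93)%997=584 -> [857, 584]
  L2: h(857,584)=(857*31+584)%997=232 -> [232]
  root=232
After append 73 (leaves=[59, 25, 48, 93, 73]):
  L0: [59, 25, 48, 93, 73]
  L1: h(59,25)=(59*31+25)%997=857 h(48,93)=(48*31+93)%997=584 h(73,73)=(73*31+73)%997=342 -> [857, 584, 342]
  L2: h(857,584)=(857*31+584)%997=232 h(342,342)=(342*31+342)%997=974 -> [232, 974]
  L3: h(232,974)=(232*31+974)%997=190 -> [190]
  root=190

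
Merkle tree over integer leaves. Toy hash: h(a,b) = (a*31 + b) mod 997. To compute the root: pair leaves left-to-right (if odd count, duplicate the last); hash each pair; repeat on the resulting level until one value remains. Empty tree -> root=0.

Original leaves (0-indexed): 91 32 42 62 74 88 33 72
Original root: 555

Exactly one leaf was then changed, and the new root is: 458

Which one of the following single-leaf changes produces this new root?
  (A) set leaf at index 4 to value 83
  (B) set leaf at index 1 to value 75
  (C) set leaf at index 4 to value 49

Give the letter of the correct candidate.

Original leaves: [91, 32, 42, 62, 74, 88, 33, 72]
Target new root: 458
Try each candidate change and compute the resulting root:
Candidate A: set leaf[4] = 83 -> leaves = [91, 32, 42, 62, 83, 88, 33, 72]
  L0: [91, 32, 42, 62, 83, 88, 33, 72]
  L1: h(91,32)=(91*31+32)%997=859 h(42,62)=(42*31+62)%997=367 h(83,88)=(83*31+88)%997=667 h(33,72)=(33*31+72)%997=98 -> [859, 367, 667, 98]
  L2: h(859,367)=(859*31+367)%997=77 h(667,98)=(667*31+98)%997=835 -> [77, 835]
  L3: h(77,835)=(77*31+835)%997=231 -> [231]
  root = 231 != target 458
Candidate B: set leaf[1] = 75 -> leaves = [91, 75, 42, 62, 74, 88, 33, 72]
  L0: [91, 75, 42, 62, 74, 88, 33, 72]
  L1: h(91,75)=(91*31+75)%997=902 h(42,62)=(42*31+62)%997=367 h(74,88)=(74*31+88)%997=388 h(33,72)=(33*31+72)%997=98 -> [902, 367, 388, 98]
  L2: h(902,367)=(902*31+367)%997=413 h(388,98)=(388*31+98)%997=162 -> [413, 162]
  L3: h(413,162)=(413*31+162)%997=4 -> [4]
  root = 4 != target 458
Candidate C: set leaf[4] = 49 -> leaves = [91, 32, 42, 62, 49, 88, 33, 72]
  L0: [91, 32, 42, 62, 49, 88, 33, 72]
  L1: h(91,32)=(91*31+32)%997=859 h(42,62)=(42*31+62)%997=367 h(49,88)=(49*31+88)%997=610 h(33,72)=(33*31+72)%997=98 -> [859, 367, 610, 98]
  L2: h(859,367)=(859*31+367)%997=77 h(610,98)=(610*31+98)%997=65 -> [77, 65]
  L3: h(77,65)=(77*31+65)%997=458 -> [458]
  root = 458 == target 458  ** MATCH **
Candidate C produces the target root.

Answer: C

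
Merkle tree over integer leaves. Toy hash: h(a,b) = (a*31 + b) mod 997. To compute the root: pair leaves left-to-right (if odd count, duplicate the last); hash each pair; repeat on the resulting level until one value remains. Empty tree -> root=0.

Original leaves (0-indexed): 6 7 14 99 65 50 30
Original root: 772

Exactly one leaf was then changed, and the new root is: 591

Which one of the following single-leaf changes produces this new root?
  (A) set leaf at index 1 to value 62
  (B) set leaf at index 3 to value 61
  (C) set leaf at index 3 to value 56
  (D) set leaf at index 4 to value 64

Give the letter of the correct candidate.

Original leaves: [6, 7, 14, 99, 65, 50, 30]
Target new root: 591
Try each candidate change and compute the resulting root:
Candidate A: set leaf[1] = 62 -> leaves = [6, 62, 14, 99, 65, 50, 30]
  L0: [6, 62, 14, 99, 65, 50, 30]
  L1: h(6,62)=(6*31+62)%997=248 h(14,99)=(14*31+99)%997=533 h(65,50)=(65*31+50)%997=71 h(30,30)=(30*31+30)%997=960 -> [248, 533, 71, 960]
  L2: h(248,533)=(248*31+533)%997=245 h(71,960)=(71*31+960)%997=170 -> [245, 170]
  L3: h(245,170)=(245*31+170)%997=786 -> [786]
  root = 786 != target 591
Candidate B: set leaf[3] = 61 -> leaves = [6, 7, 14, 61, 65, 50, 30]
  L0: [6, 7, 14, 61, 65, 50, 30]
  L1: h(6,7)=(6*31+7)%997=193 h(14,61)=(14*31+61)%997=495 h(65,50)=(65*31+50)%997=71 h(30,30)=(30*31+30)%997=960 -> [193, 495, 71, 960]
  L2: h(193,495)=(193*31+495)%997=496 h(71,960)=(71*31+960)%997=170 -> [496, 170]
  L3: h(496,170)=(496*31+170)%997=591 -> [591]
  root = 591 == target 591  ** MATCH **
Candidate C: set leaf[3] = 56 -> leaves = [6, 7, 14, 56, 65, 50, 30]
  L0: [6, 7, 14, 56, 65, 50, 30]
  L1: h(6,7)=(6*31+7)%997=193 h(14,56)=(14*31+56)%997=490 h(65,50)=(65*31+50)%997=71 h(30,30)=(30*31+30)%997=960 -> [193, 490, 71, 960]
  L2: h(193,490)=(193*31+490)%997=491 h(71,960)=(71*31+960)%997=170 -> [491, 170]
  L3: h(491,170)=(491*31+170)%997=436 -> [436]
  root = 436 != target 591
Candidate D: set leaf[4] = 64 -> leaves = [6, 7, 14, 99, 64, 50, 30]
  L0: [6, 7, 14, 99, 64, 50, 30]
  L1: h(6,7)=(6*31+7)%997=193 h(14,99)=(14*31+99)%997=533 h(64,50)=(64*31+50)%997=40 h(30,30)=(30*31+30)%997=960 -> [193, 533, 40, 960]
  L2: h(193,533)=(193*31+533)%997=534 h(40,960)=(40*31+960)%997=206 -> [534, 206]
  L3: h(534,206)=(534*31+206)%997=808 -> [808]
  root = 808 != target 591
Candidate B produces the target root.

Answer: B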